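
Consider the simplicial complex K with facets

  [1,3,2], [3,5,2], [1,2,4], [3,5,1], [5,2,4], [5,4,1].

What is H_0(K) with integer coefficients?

H_0 ≅ Z.

We work with the vertex ordering 1 < 2 < 3 < 4 < 5. The simplices of K, each written with vertices in increasing order, are:

  0-simplices (5): [1], [2], [3], [4], [5]
  1-simplices (9): [1,2], [1,3], [1,4], [1,5], [2,3], [2,4], [2,5], [3,5], [4,5]
  2-simplices (6): [1,2,3], [1,2,4], [1,3,5], [1,4,5], [2,3,5], [2,4,5]

so the chain groups are C_0 ≅ Z^5, C_1 ≅ Z^9, C_2 ≅ Z^6.

The boundary map ∂_1: C_1 → C_0 is given by ∂[p,q] = [q] − [p]. For instance
  ∂[1,2] = [2] − [1].
This gives a 5×9 integer matrix of rank 4; reducing to Smith normal form yields diagonal entries (1,1,1,1).

∂_2: C_2 → C_1 acts by ∂[p,q,r] = [q,r] − [p,r] + [p,q]. For instance
  ∂[2,4,5] = [4,5] − [2,5] + [2,4],
  ∂[2,3,5] = [3,5] − [2,5] + [2,3].
The resulting 9×6 matrix has rank 5, and its Smith normal form has invariant factors (1,1,1,1,1).

Now H_k = ker ∂_k / im ∂_{k+1}, so:

  H_0: rank C_0 − rank ∂_1 = 5 − 4 = 1, and the invariant factors of ∂_1 are all 1, so H_0 ≅ Z.

(K is a triangulation of the 2-sphere S^2.)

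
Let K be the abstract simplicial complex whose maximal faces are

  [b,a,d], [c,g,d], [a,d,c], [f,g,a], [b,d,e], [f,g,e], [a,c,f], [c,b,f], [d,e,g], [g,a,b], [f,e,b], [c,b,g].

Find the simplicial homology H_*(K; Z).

Take the total order a < b < c < d < e < f < g on the vertex set. Then K (dimension 2) consists of the simplices:

  0-simplices (7): a, b, c, d, e, f, g
  1-simplices (18): ab, ac, ad, af, ag, bc, bd, be, bf, bg, cd, cf, cg, de, dg, ef, eg, fg
  2-simplices (12): abd, abg, acd, acf, afg, bcf, bcg, bde, bef, cdg, deg, efg

Hence C_0 ≅ Z^7, C_1 ≅ Z^18, C_2 ≅ Z^12.

Boundary ∂_1: C_1 → C_0 is given by ∂[p,q] = [q] − [p].
The resulting 7×18 matrix has rank 6, and its Smith normal form has invariant factors (1,1,1,1,1,1).

∂_2: C_2 → C_1 sends each 2-simplex [p,q,r] to [q,r] − [p,r] + [p,q]. For instance
  ∂deg = eg − dg + de,
  ∂bde = de − be + bd.
The resulting 18×12 matrix has rank 12, and its Smith normal form has invariant factors (1,1,1,1,1,1,1,1,1,1,1,2).

From H_k ≅ ker(∂_k) / im(∂_{k+1}) we obtain:

  H_0: rank C_0 − rank ∂_1 = 7 − 6 = 1, and the invariant factors of ∂_1 are all 1, so H_0 ≅ Z.
  H_1: rank ker ∂_1 − rank ∂_2 = (18 − 6) − 12 = 0, and ∂_2 has invariant factor 2 > 1, so H_1 ≅ Z/2.
  H_2: rank ker ∂_2 − rank ∂_3 = (12 − 12) − 0 = 0, and there is no ∂_3, so H_2 ≅ 0.

(K is a triangulation of the real projective plane RP^2.)

H_0 ≅ Z,  H_1 ≅ Z/2,  H_2 = 0.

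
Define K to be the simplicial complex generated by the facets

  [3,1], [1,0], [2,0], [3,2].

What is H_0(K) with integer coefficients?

Fix the vertex order 0 < 1 < 2 < 3 and write every simplex with vertices in increasing order. Then dim K = 1 and the simplices of K are:

  0-simplices (4): [0], [1], [2], [3]
  1-simplices (4): [0,1], [0,2], [1,3], [2,3]

giving chain groups C_0 ≅ Z^4, C_1 ≅ Z^4.

Boundary ∂_1: C_1 → C_0 is given by ∂[p,q] = [q] − [p].
The resulting 4×4 matrix has rank 3, and its Smith normal form has invariant factors (1,1,1).

Now H_k = ker ∂_k / im ∂_{k+1}, so:

  H_0: rank C_0 − rank ∂_1 = 4 − 3 = 1, and the invariant factors of ∂_1 are all 1, so H_0 ≅ Z.

H_0 ≅ Z.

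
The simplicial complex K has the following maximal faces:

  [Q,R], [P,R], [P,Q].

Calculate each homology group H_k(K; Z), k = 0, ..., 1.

K has 3 vertices, 3 edges.
rank ∂_0 = 0, rank ∂_1 = 2 ⇒ b_0 = 3 − 0 − 2 = 1; all invariant factors of ∂_1 are 1 so no torsion. So H_0 = Z.
rank ∂_1 = 2, rank ∂_2 = 0 ⇒ b_1 = 3 − 2 − 0 = 1. So H_1 = Z.

H_0 ≅ Z,  H_1 ≅ Z.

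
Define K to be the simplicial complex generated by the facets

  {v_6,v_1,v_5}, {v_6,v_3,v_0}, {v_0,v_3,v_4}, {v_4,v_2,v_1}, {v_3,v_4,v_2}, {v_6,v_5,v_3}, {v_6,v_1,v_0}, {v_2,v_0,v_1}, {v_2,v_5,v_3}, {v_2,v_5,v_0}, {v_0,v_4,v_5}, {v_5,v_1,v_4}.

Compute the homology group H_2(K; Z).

Fix the vertex order v_0 < v_1 < v_2 < v_3 < v_4 < v_5 < v_6 and write every simplex with vertices in increasing order. Then dim K = 2 and the simplices of K are:

  0-simplices (7): [v_0], [v_1], [v_2], [v_3], [v_4], [v_5], [v_6]
  1-simplices (18): (18 of them)
  2-simplices (12): (12 of them)

Hence C_0 ≅ Z^7, C_1 ≅ Z^18, C_2 ≅ Z^12.

The boundary map ∂_1: C_1 → C_0 sends each edge [p,q] (with p < q) to q − p. For instance
  ∂[v_3,v_6] = [v_6] − [v_3].
As a 7×18 matrix over Z this has rank 6, with invariant factors (1,1,1,1,1,1).

The boundary map ∂_2: C_2 → C_1 sends each 2-simplex [p,q,r] to [q,r] − [p,r] + [p,q]. For instance
  ∂[v_0,v_3,v_4] = [v_3,v_4] − [v_0,v_4] + [v_0,v_3],
  ∂[v_1,v_4,v_5] = [v_4,v_5] − [v_1,v_5] + [v_1,v_4].
The 18×12 boundary matrix has rank 12 and Smith normal form diag(1,1,1,1,1,1,1,1,1,1,1,2).

From H_k ≅ ker(∂_k) / im(∂_{k+1}) we obtain:

  H_2: rank ker ∂_2 − rank ∂_3 = (12 − 12) − 0 = 0, and there is no ∂_3, so H_2 ≅ 0.

H_2 = 0.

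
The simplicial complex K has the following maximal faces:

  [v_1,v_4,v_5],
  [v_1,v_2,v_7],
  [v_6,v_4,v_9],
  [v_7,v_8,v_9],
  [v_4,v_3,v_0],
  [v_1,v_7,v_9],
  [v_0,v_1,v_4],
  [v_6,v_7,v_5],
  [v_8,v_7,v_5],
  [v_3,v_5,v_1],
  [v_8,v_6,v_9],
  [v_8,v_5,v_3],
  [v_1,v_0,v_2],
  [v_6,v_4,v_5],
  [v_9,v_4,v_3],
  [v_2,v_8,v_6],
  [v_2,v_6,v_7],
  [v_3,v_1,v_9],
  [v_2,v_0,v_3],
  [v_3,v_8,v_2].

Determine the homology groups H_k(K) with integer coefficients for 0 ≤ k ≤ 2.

Order the vertices as v_0 < v_1 < v_2 < v_3 < v_4 < v_5 < v_6 < v_7 < v_8 < v_9. Listing each simplex with vertices in this order, K has dimension 2 with simplices:

  0-simplices (10): [v_0], [v_1], [v_2], [v_3], [v_4], [v_5], [v_6], [v_7], [v_8], [v_9]
  1-simplices (30): (30 of them)
  2-simplices (20): (20 of them)

so the chain groups are C_0 ≅ Z^10, C_1 ≅ Z^30, C_2 ≅ Z^20.

The boundary map ∂_1: C_1 → C_0 is given by ∂[p,q] = [q] − [p].
The 10×30 boundary matrix has rank 9 and Smith normal form diag(1,1,1,1,1,1,1,1,1).

Boundary ∂_2: C_2 → C_1 sends each 2-simplex [p,q,r] to [q,r] − [p,r] + [p,q]. For instance
  ∂[v_0,v_1,v_4] = [v_1,v_4] − [v_0,v_4] + [v_0,v_1],
  ∂[v_4,v_6,v_9] = [v_6,v_9] − [v_4,v_9] + [v_4,v_6].
As a 30×20 matrix over Z this has rank 20, with invariant factors (1,1,1,1,1,1,1,1,1,1,1,1,1,1,1,1,1,1,1,2).

Now H_k = ker ∂_k / im ∂_{k+1}, so:

  H_0: rank C_0 − rank ∂_1 = 10 − 9 = 1, and the invariant factors of ∂_1 are all 1, so H_0 = Z.
  H_1: rank ker ∂_1 − rank ∂_2 = (30 − 9) − 20 = 1, and ∂_2 has invariant factor 2 > 1, so H_1 = Z ⊕ Z/2.
  H_2: rank ker ∂_2 − rank ∂_3 = (20 − 20) − 0 = 0, and there is no ∂_3, so H_2 = 0.

As a check, the Euler characteristic is 10 − 30 + 20 = 0, which agrees with 1 − 1 + 0 = 0.

H_0 = Z,  H_1 = Z ⊕ Z/2,  H_2 = 0.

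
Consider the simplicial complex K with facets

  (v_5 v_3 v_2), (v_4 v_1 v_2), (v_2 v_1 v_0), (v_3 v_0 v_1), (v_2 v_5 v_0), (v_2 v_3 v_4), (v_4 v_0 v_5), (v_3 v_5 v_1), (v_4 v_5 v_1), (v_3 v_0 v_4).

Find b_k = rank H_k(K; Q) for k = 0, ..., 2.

b_0 = 1, b_1 = 0, b_2 = 0.

Order the vertices as v_0 < v_1 < v_2 < v_3 < v_4 < v_5. Listing each simplex with vertices in this order, K has dimension 2 with simplices:

  0-simplices (6): [v_0], [v_1], [v_2], [v_3], [v_4], [v_5]
  1-simplices (15): (15 of them)
  2-simplices (10): [v_0,v_1,v_2], [v_0,v_1,v_3], [v_0,v_2,v_5], [v_0,v_3,v_4], [v_0,v_4,v_5], [v_1,v_2,v_4], [v_1,v_3,v_5], [v_1,v_4,v_5], [v_2,v_3,v_4], [v_2,v_3,v_5]

so the chain groups are C_0 ≅ Z^6, C_1 ≅ Z^15, C_2 ≅ Z^10.

Boundary ∂_1: C_1 → C_0 maps an edge to its endpoints' difference, ∂[p,q] = q − p. For instance
  ∂[v_0,v_5] = [v_5] − [v_0].
As a 6×15 matrix over Z this has rank 5, with invariant factors (1,1,1,1,1).

∂_2: C_2 → C_1 sends each 2-simplex [p,q,r] to [q,r] − [p,r] + [p,q]. For instance
  ∂[v_1,v_4,v_5] = [v_4,v_5] − [v_1,v_5] + [v_1,v_4],
  ∂[v_0,v_1,v_3] = [v_1,v_3] − [v_0,v_3] + [v_0,v_1].
As a 15×10 matrix over Z this has rank 10, with invariant factors (1,1,1,1,1,1,1,1,1,2).

From H_k ≅ ker(∂_k) / im(∂_{k+1}) we obtain:

  H_0: rank C_0 − rank ∂_1 = 6 − 5 = 1, and the invariant factors of ∂_1 are all 1, so H_0 ≅ Z.
  H_1: rank ker ∂_1 − rank ∂_2 = (15 − 5) − 10 = 0, and ∂_2 has invariant factor 2 > 1, so H_1 ≅ Z/2.
  H_2: rank ker ∂_2 − rank ∂_3 = (10 − 10) − 0 = 0, and there is no ∂_3, so H_2 ≅ 0.

(K is a triangulation of the real projective plane RP^2.)

Hence the Betti numbers are b_0 = 1, b_1 = 0, b_2 = 0.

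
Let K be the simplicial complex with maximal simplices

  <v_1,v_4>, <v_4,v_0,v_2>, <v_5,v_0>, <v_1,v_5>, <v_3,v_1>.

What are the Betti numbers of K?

Fix the vertex order v_0 < v_1 < v_2 < v_3 < v_4 < v_5 and write every simplex with vertices in increasing order. Then dim K = 2 and the simplices of K are:

  0-simplices (6): [v_0], [v_1], [v_2], [v_3], [v_4], [v_5]
  1-simplices (7): [v_0,v_2], [v_0,v_4], [v_0,v_5], [v_1,v_3], [v_1,v_4], [v_1,v_5], [v_2,v_4]
  2-simplices (1): [v_0,v_2,v_4]

giving chain groups C_0 ≅ Z^6, C_1 ≅ Z^7, C_2 ≅ Z^1.

The boundary map ∂_1: C_1 → C_0 is given by ∂[p,q] = [q] − [p].
This gives a 6×7 integer matrix of rank 5; reducing to Smith normal form yields diagonal entries (1,1,1,1,1).

The boundary map ∂_2: C_2 → C_1 maps a triangle to the signed sum of its edges. For instance
  ∂[v_0,v_2,v_4] = [v_2,v_4] − [v_0,v_4] + [v_0,v_2].
The resulting 7×1 matrix has rank 1, and its Smith normal form has invariant factors (1).

From H_k ≅ ker(∂_k) / im(∂_{k+1}) we obtain:

  H_0: rank C_0 − rank ∂_1 = 6 − 5 = 1, and the invariant factors of ∂_1 are all 1, so H_0 = Z.
  H_1: rank ker ∂_1 − rank ∂_2 = (7 − 5) − 1 = 1, and the invariant factors of ∂_2 are all 1, so H_1 = Z.
  H_2: rank ker ∂_2 − rank ∂_3 = (1 − 1) − 0 = 0, and there is no ∂_3, so H_2 = 0.

Hence the Betti numbers are b_0 = 1, b_1 = 1, b_2 = 0.

b_0 = 1, b_1 = 1, b_2 = 0.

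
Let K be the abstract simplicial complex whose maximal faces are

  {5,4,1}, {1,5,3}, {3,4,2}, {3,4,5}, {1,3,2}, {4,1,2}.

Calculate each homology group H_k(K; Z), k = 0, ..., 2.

H_0 = Z,  H_1 = 0,  H_2 = Z.

Take the total order 1 < 2 < 3 < 4 < 5 on the vertex set. Then K (dimension 2) consists of the simplices:

  0-simplices (5): [1], [2], [3], [4], [5]
  1-simplices (9): [1,2], [1,3], [1,4], [1,5], [2,3], [2,4], [3,4], [3,5], [4,5]
  2-simplices (6): [1,2,3], [1,2,4], [1,3,5], [1,4,5], [2,3,4], [3,4,5]

giving chain groups C_0 ≅ Z^5, C_1 ≅ Z^9, C_2 ≅ Z^6.

∂_1: C_1 → C_0 is given by ∂[p,q] = [q] − [p]. For instance
  ∂[1,4] = [4] − [1].
As a 5×9 matrix over Z this has rank 4, with invariant factors (1,1,1,1).

Boundary ∂_2: C_2 → C_1 acts by ∂[p,q,r] = [q,r] − [p,r] + [p,q]. For instance
  ∂[1,2,4] = [2,4] − [1,4] + [1,2],
  ∂[1,4,5] = [4,5] − [1,5] + [1,4].
The 9×6 boundary matrix has rank 5 and Smith normal form diag(1,1,1,1,1).

Computing H_k = (kernel of ∂_k) / (image of ∂_{k+1}):

  H_0: rank C_0 − rank ∂_1 = 5 − 4 = 1, and the invariant factors of ∂_1 are all 1, so H_0 = Z.
  H_1: rank ker ∂_1 − rank ∂_2 = (9 − 4) − 5 = 0, and the invariant factors of ∂_2 are all 1, so H_1 = 0.
  H_2: rank ker ∂_2 − rank ∂_3 = (6 − 5) − 0 = 1, and there is no ∂_3, so H_2 = Z.

(K is a triangulation of the 2-sphere S^2.)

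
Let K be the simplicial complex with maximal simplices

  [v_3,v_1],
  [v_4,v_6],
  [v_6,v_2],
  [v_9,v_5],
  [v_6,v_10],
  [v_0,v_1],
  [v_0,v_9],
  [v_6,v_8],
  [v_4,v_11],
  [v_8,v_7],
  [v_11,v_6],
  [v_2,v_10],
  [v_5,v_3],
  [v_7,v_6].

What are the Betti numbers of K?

b_0 = 2, b_1 = 4.

Fix the vertex order v_0 < v_1 < v_2 < v_3 < v_4 < v_5 < v_6 < v_7 < v_8 < v_9 < v_10 < v_11 and write every simplex with vertices in increasing order. Then dim K = 1 and the simplices of K are:

  0-simplices (12): [v_0], [v_1], [v_2], [v_3], [v_4], [v_5], [v_6], [v_7], [v_8], [v_9], [v_10], [v_11]
  1-simplices (14): [v_0,v_1], [v_0,v_9], [v_1,v_3], [v_2,v_6], [v_2,v_10], [v_3,v_5], [v_4,v_6], [v_4,v_11], [v_5,v_9], [v_6,v_7], [v_6,v_8], [v_6,v_10], [v_6,v_11], [v_7,v_8]

so the chain groups are C_0 ≅ Z^12, C_1 ≅ Z^14.

The boundary map ∂_1: C_1 → C_0 is given by ∂[p,q] = [q] − [p].
The 12×14 boundary matrix has rank 10 and Smith normal form diag(1,1,1,1,1,1,1,1,1,1).

Computing H_k = (kernel of ∂_k) / (image of ∂_{k+1}):

  H_0: rank C_0 − rank ∂_1 = 12 − 10 = 2, and the invariant factors of ∂_1 are all 1, so H_0 = Z^2.
  H_1: rank ker ∂_1 − rank ∂_2 = (14 − 10) − 0 = 4, and there is no ∂_2, so H_1 = Z^4.

Hence the Betti numbers are b_0 = 2, b_1 = 4.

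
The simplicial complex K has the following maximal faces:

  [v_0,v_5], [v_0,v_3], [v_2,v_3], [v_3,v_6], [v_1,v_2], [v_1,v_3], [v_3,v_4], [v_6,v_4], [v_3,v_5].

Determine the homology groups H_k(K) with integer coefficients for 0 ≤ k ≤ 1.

Fix the vertex order v_0 < v_1 < v_2 < v_3 < v_4 < v_5 < v_6 and write every simplex with vertices in increasing order. Then dim K = 1 and the simplices of K are:

  0-simplices (7): [v_0], [v_1], [v_2], [v_3], [v_4], [v_5], [v_6]
  1-simplices (9): [v_0,v_3], [v_0,v_5], [v_1,v_2], [v_1,v_3], [v_2,v_3], [v_3,v_4], [v_3,v_5], [v_3,v_6], [v_4,v_6]

giving chain groups C_0 ≅ Z^7, C_1 ≅ Z^9.

The boundary map ∂_1: C_1 → C_0 is given by ∂[p,q] = [q] − [p].
The 7×9 boundary matrix has rank 6 and Smith normal form diag(1,1,1,1,1,1).

From H_k ≅ ker(∂_k) / im(∂_{k+1}) we obtain:

  H_0: rank C_0 − rank ∂_1 = 7 − 6 = 1, and the invariant factors of ∂_1 are all 1, so H_0 ≅ Z.
  H_1: rank ker ∂_1 − rank ∂_2 = (9 − 6) − 0 = 3, and there is no ∂_2, so H_1 ≅ Z^3.

As a check, the Euler characteristic is 7 − 9 = -2, which agrees with 1 − 3 = -2.

H_0 ≅ Z,  H_1 ≅ Z^3.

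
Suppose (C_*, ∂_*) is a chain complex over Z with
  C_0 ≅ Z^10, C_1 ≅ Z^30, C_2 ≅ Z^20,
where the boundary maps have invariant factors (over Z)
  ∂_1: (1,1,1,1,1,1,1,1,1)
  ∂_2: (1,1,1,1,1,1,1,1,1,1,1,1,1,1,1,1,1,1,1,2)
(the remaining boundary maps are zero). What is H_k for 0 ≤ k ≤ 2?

H_0 = Z,  H_1 = Z ⊕ Z/2,  H_2 = 0.

H_0: b_0 = 10 − 0 − 9 = 1; torsion from ∂_1 factors > 1: none. So H_0 = Z.
H_1: b_1 = 30 − 9 − 20 = 1; torsion from ∂_2 factors > 1: [2]. So H_1 = Z ⊕ Z/2.
H_2: b_2 = 20 − 20 − 0 = 0; torsion from ∂_3 factors > 1: none. So H_2 = 0.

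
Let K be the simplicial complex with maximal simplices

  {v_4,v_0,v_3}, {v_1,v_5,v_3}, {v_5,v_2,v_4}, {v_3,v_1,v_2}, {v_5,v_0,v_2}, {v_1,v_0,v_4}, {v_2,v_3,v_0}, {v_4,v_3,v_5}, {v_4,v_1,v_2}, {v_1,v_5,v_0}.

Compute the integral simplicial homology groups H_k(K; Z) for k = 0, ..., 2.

H_0 = Z,  H_1 = Z/2,  H_2 = 0.

Fix the vertex order v_0 < v_1 < v_2 < v_3 < v_4 < v_5 and write every simplex with vertices in increasing order. Then dim K = 2 and the simplices of K are:

  0-simplices (6): [v_0], [v_1], [v_2], [v_3], [v_4], [v_5]
  1-simplices (15): (15 of them)
  2-simplices (10): [v_0,v_1,v_4], [v_0,v_1,v_5], [v_0,v_2,v_3], [v_0,v_2,v_5], [v_0,v_3,v_4], [v_1,v_2,v_3], [v_1,v_2,v_4], [v_1,v_3,v_5], [v_2,v_4,v_5], [v_3,v_4,v_5]

giving chain groups C_0 ≅ Z^6, C_1 ≅ Z^15, C_2 ≅ Z^10.

Boundary ∂_1: C_1 → C_0 maps an edge to its endpoints' difference, ∂[p,q] = q − p.
As a 6×15 matrix over Z this has rank 5, with invariant factors (1,1,1,1,1).

∂_2: C_2 → C_1 acts by ∂[p,q,r] = [q,r] − [p,r] + [p,q]. For instance
  ∂[v_1,v_3,v_5] = [v_3,v_5] − [v_1,v_5] + [v_1,v_3],
  ∂[v_3,v_4,v_5] = [v_4,v_5] − [v_3,v_5] + [v_3,v_4].
The 15×10 boundary matrix has rank 10 and Smith normal form diag(1,1,1,1,1,1,1,1,1,2).

Now H_k = ker ∂_k / im ∂_{k+1}, so:

  H_0: rank C_0 − rank ∂_1 = 6 − 5 = 1, and the invariant factors of ∂_1 are all 1, so H_0 ≅ Z.
  H_1: rank ker ∂_1 − rank ∂_2 = (15 − 5) − 10 = 0, and ∂_2 has invariant factor 2 > 1, so H_1 ≅ Z/2.
  H_2: rank ker ∂_2 − rank ∂_3 = (10 − 10) − 0 = 0, and there is no ∂_3, so H_2 ≅ 0.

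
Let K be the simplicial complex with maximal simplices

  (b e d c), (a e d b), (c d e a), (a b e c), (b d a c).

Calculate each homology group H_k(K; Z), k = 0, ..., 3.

H_0 ≅ Z,  H_1 = 0,  H_2 = 0,  H_3 ≅ Z.

K has 5 vertices, 10 edges, 10 triangles, 5 3-simplices.
rank ∂_0 = 0, rank ∂_1 = 4 ⇒ b_0 = 5 − 0 − 4 = 1; all invariant factors of ∂_1 are 1 so no torsion. So H_0 ≅ Z.
rank ∂_1 = 4, rank ∂_2 = 6 ⇒ b_1 = 10 − 4 − 6 = 0; all invariant factors of ∂_2 are 1 so no torsion. So H_1 ≅ 0.
rank ∂_2 = 6, rank ∂_3 = 4 ⇒ b_2 = 10 − 6 − 4 = 0; all invariant factors of ∂_3 are 1 so no torsion. So H_2 ≅ 0.
rank ∂_3 = 4, rank ∂_4 = 0 ⇒ b_3 = 5 − 4 − 0 = 1. So H_3 ≅ Z.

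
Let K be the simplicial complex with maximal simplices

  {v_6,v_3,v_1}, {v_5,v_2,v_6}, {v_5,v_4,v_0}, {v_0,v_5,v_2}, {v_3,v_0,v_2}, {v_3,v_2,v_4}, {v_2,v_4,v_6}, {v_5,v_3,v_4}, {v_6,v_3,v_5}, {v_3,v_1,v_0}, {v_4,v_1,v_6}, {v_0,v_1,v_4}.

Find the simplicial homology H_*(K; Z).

Take the total order v_0 < v_1 < v_2 < v_3 < v_4 < v_5 < v_6 on the vertex set. Then K (dimension 2) consists of the simplices:

  0-simplices (7): [v_0], [v_1], [v_2], [v_3], [v_4], [v_5], [v_6]
  1-simplices (18): (18 of them)
  2-simplices (12): (12 of them)

so the chain groups are C_0 ≅ Z^7, C_1 ≅ Z^18, C_2 ≅ Z^12.

The boundary map ∂_1: C_1 → C_0 maps an edge to its endpoints' difference, ∂[p,q] = q − p. For instance
  ∂[v_2,v_3] = [v_3] − [v_2].
The resulting 7×18 matrix has rank 6, and its Smith normal form has invariant factors (1,1,1,1,1,1).

The boundary map ∂_2: C_2 → C_1 acts by ∂[p,q,r] = [q,r] − [p,r] + [p,q]. For instance
  ∂[v_0,v_2,v_3] = [v_2,v_3] − [v_0,v_3] + [v_0,v_2],
  ∂[v_3,v_5,v_6] = [v_5,v_6] − [v_3,v_6] + [v_3,v_5].
This gives a 18×12 integer matrix of rank 12; reducing to Smith normal form yields diagonal entries (1,1,1,1,1,1,1,1,1,1,1,2).

Reading off H_k = ker ∂_k / im ∂_{k+1}:

  H_0: rank C_0 − rank ∂_1 = 7 − 6 = 1, and the invariant factors of ∂_1 are all 1, so H_0 ≅ Z.
  H_1: rank ker ∂_1 − rank ∂_2 = (18 − 6) − 12 = 0, and ∂_2 has invariant factor 2 > 1, so H_1 ≅ Z/2Z.
  H_2: rank ker ∂_2 − rank ∂_3 = (12 − 12) − 0 = 0, and there is no ∂_3, so H_2 ≅ 0.

H_0 ≅ Z,  H_1 ≅ Z/2Z,  H_2 = 0.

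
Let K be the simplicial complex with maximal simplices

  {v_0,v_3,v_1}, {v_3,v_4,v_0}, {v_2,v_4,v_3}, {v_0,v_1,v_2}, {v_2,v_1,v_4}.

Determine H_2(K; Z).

H_2 = 0.

Take the total order v_0 < v_1 < v_2 < v_3 < v_4 on the vertex set. Then K (dimension 2) consists of the simplices:

  0-simplices (5): [v_0], [v_1], [v_2], [v_3], [v_4]
  1-simplices (10): [v_0,v_1], [v_0,v_2], [v_0,v_3], [v_0,v_4], [v_1,v_2], [v_1,v_3], [v_1,v_4], [v_2,v_3], [v_2,v_4], [v_3,v_4]
  2-simplices (5): [v_0,v_1,v_2], [v_0,v_1,v_3], [v_0,v_3,v_4], [v_1,v_2,v_4], [v_2,v_3,v_4]

so the chain groups are C_0 ≅ Z^5, C_1 ≅ Z^10, C_2 ≅ Z^5.

The boundary map ∂_1: C_1 → C_0 sends each edge [p,q] (with p < q) to q − p.
As a 5×10 matrix over Z this has rank 4, with invariant factors (1,1,1,1).

Boundary ∂_2: C_2 → C_1 acts by ∂[p,q,r] = [q,r] − [p,r] + [p,q]. For instance
  ∂[v_2,v_3,v_4] = [v_3,v_4] − [v_2,v_4] + [v_2,v_3],
  ∂[v_1,v_2,v_4] = [v_2,v_4] − [v_1,v_4] + [v_1,v_2].
The 10×5 boundary matrix has rank 5 and Smith normal form diag(1,1,1,1,1).

From H_k ≅ ker(∂_k) / im(∂_{k+1}) we obtain:

  H_2: rank ker ∂_2 − rank ∂_3 = (5 − 5) − 0 = 0, and there is no ∂_3, so H_2 ≅ 0.

(K is a triangulation of the Möbius band.)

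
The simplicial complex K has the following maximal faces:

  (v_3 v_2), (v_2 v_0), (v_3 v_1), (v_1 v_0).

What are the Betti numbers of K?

b_0 = 1, b_1 = 1.

Fix the vertex order v_0 < v_1 < v_2 < v_3 and write every simplex with vertices in increasing order. Then dim K = 1 and the simplices of K are:

  0-simplices (4): [v_0], [v_1], [v_2], [v_3]
  1-simplices (4): [v_0,v_1], [v_0,v_2], [v_1,v_3], [v_2,v_3]

giving chain groups C_0 ≅ Z^4, C_1 ≅ Z^4.

∂_1: C_1 → C_0 maps an edge to its endpoints' difference, ∂[p,q] = q − p. For instance
  ∂[v_0,v_2] = [v_2] − [v_0].
The resulting 4×4 matrix has rank 3, and its Smith normal form has invariant factors (1,1,1).

Computing H_k = (kernel of ∂_k) / (image of ∂_{k+1}):

  H_0: rank C_0 − rank ∂_1 = 4 − 3 = 1, and the invariant factors of ∂_1 are all 1, so H_0 = Z.
  H_1: rank ker ∂_1 − rank ∂_2 = (4 − 3) − 0 = 1, and there is no ∂_2, so H_1 = Z.

As a check, the Euler characteristic is 4 − 4 = 0, which agrees with 1 − 1 = 0.

Hence the Betti numbers are b_0 = 1, b_1 = 1.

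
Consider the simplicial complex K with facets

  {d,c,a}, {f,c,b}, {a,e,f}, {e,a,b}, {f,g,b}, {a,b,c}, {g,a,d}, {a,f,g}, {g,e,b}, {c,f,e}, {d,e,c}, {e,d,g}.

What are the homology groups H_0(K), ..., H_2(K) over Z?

Take the total order a < b < c < d < e < f < g on the vertex set. Then K (dimension 2) consists of the simplices:

  0-simplices (7): a, b, c, d, e, f, g
  1-simplices (18): ab, ac, ad, ae, af, ag, bc, be, bf, bg, cd, ce, cf, de, dg, ef, eg, fg
  2-simplices (12): abc, abe, acd, adg, aef, afg, bcf, beg, bfg, cde, cef, deg

Hence C_0 ≅ Z^7, C_1 ≅ Z^18, C_2 ≅ Z^12.

The boundary map ∂_1: C_1 → C_0 is given by ∂[p,q] = [q] − [p]. For instance
  ∂ag = g − a.
As a 7×18 matrix over Z this has rank 6, with invariant factors (1,1,1,1,1,1).

The boundary map ∂_2: C_2 → C_1 maps a triangle to the signed sum of its edges. For instance
  ∂abc = bc − ac + ab,
  ∂adg = dg − ag + ad.
The resulting 18×12 matrix has rank 12, and its Smith normal form has invariant factors (1,1,1,1,1,1,1,1,1,1,1,2).

Computing H_k = (kernel of ∂_k) / (image of ∂_{k+1}):

  H_0: rank C_0 − rank ∂_1 = 7 − 6 = 1, and the invariant factors of ∂_1 are all 1, so H_0 = Z.
  H_1: rank ker ∂_1 − rank ∂_2 = (18 − 6) − 12 = 0, and ∂_2 has invariant factor 2 > 1, so H_1 = Z_2.
  H_2: rank ker ∂_2 − rank ∂_3 = (12 − 12) − 0 = 0, and there is no ∂_3, so H_2 = 0.

As a check, the Euler characteristic is 7 − 18 + 12 = 1, which agrees with 1 − 0 + 0 = 1.

H_0 = Z,  H_1 = Z_2,  H_2 = 0.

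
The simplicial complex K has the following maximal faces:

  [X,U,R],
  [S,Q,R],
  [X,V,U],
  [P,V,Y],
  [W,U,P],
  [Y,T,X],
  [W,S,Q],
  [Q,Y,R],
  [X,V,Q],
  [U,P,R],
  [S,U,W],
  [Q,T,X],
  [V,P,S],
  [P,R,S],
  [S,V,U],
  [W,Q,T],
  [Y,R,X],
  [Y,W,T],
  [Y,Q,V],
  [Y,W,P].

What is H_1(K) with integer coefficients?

Order the vertices as P < Q < R < S < T < U < V < W < X < Y. Listing each simplex with vertices in this order, K has dimension 2 with simplices:

  0-simplices (10): P, Q, R, S, T, U, V, W, X, Y
  1-simplices (30): PR, PS, PU, PV, PW, PY, QR, QS, QT, QV, QW, QX, QY, RS, RU, RX, RY, SU, SV, SW, TW, TX, TY, UV, UW, UX, VX, VY, WY, XY
  2-simplices (20): PRS, PRU, PSV, PUW, PVY, PWY, QRS, QRY, QSW, QTW, QTX, QVX, QVY, RUX, RXY, SUV, SUW, TWY, TXY, UVX

giving chain groups C_0 ≅ Z^10, C_1 ≅ Z^30, C_2 ≅ Z^20.

Boundary ∂_1: C_1 → C_0 sends each edge [p,q] (with p < q) to q − p.
The 10×30 boundary matrix has rank 9 and Smith normal form diag(1,1,1,1,1,1,1,1,1).

Boundary ∂_2: C_2 → C_1 maps a triangle to the signed sum of its edges. For instance
  ∂PWY = WY − PY + PW,
  ∂UVX = VX − UX + UV.
The 30×20 boundary matrix has rank 20 and Smith normal form diag(1,1,1,1,1,1,1,1,1,1,1,1,1,1,1,1,1,1,1,2).

Now H_k = ker ∂_k / im ∂_{k+1}, so:

  H_1: rank ker ∂_1 − rank ∂_2 = (30 − 9) − 20 = 1, and ∂_2 has invariant factor 2 > 1, so H_1 = Z ⊕ Z_2.

(K is a triangulation of the Klein bottle.)

H_1 ≅ Z ⊕ Z_2.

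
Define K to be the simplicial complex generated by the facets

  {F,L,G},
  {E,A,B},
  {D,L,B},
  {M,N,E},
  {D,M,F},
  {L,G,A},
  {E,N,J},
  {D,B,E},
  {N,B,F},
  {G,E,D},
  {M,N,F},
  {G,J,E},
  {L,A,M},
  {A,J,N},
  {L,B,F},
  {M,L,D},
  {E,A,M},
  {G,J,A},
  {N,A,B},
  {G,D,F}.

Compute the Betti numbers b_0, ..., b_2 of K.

Order the vertices as A < B < D < E < F < G < J < L < M < N. Listing each simplex with vertices in this order, K has dimension 2 with simplices:

  0-simplices (10): A, B, D, E, F, G, J, L, M, N
  1-simplices (30): AB, AE, AG, AJ, AL, AM, AN, BD, BE, BF, BL, BN, DE, DF, DG, DL, DM, EG, EJ, EM, EN, FG, FL, FM, FN, GJ, GL, JN, LM, MN
  2-simplices (20): ABE, ABN, AEM, AGJ, AGL, AJN, ALM, BDE, BDL, BFL, BFN, DEG, DFG, DFM, DLM, EGJ, EJN, EMN, FGL, FMN

so the chain groups are C_0 ≅ Z^10, C_1 ≅ Z^30, C_2 ≅ Z^20.

The boundary map ∂_1: C_1 → C_0 sends each edge [p,q] (with p < q) to q − p. For instance
  ∂DE = E − D.
This gives a 10×30 integer matrix of rank 9; reducing to Smith normal form yields diagonal entries (1,1,1,1,1,1,1,1,1).

∂_2: C_2 → C_1 sends each 2-simplex [p,q,r] to [q,r] − [p,r] + [p,q]. For instance
  ∂AGJ = GJ − AJ + AG,
  ∂DFG = FG − DG + DF.
The resulting 30×20 matrix has rank 20, and its Smith normal form has invariant factors (1,1,1,1,1,1,1,1,1,1,1,1,1,1,1,1,1,1,1,2).

Reading off H_k = ker ∂_k / im ∂_{k+1}:

  H_0: rank C_0 − rank ∂_1 = 10 − 9 = 1, and the invariant factors of ∂_1 are all 1, so H_0 ≅ Z.
  H_1: rank ker ∂_1 − rank ∂_2 = (30 − 9) − 20 = 1, and ∂_2 has invariant factor 2 > 1, so H_1 ≅ Z ⊕ Z/2Z.
  H_2: rank ker ∂_2 − rank ∂_3 = (20 − 20) − 0 = 0, and there is no ∂_3, so H_2 ≅ 0.

Hence the Betti numbers are b_0 = 1, b_1 = 1, b_2 = 0.

b_0 = 1, b_1 = 1, b_2 = 0.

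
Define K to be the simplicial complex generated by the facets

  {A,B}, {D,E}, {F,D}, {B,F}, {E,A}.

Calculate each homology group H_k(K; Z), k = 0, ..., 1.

H_0 = Z,  H_1 = Z.

Take the total order A < B < D < E < F on the vertex set. Then K (dimension 1) consists of the simplices:

  0-simplices (5): A, B, D, E, F
  1-simplices (5): AB, AE, BF, DE, DF

giving chain groups C_0 ≅ Z^5, C_1 ≅ Z^5.

The boundary map ∂_1: C_1 → C_0 sends each edge [p,q] (with p < q) to q − p.
The resulting 5×5 matrix has rank 4, and its Smith normal form has invariant factors (1,1,1,1).

Reading off H_k = ker ∂_k / im ∂_{k+1}:

  H_0: rank C_0 − rank ∂_1 = 5 − 4 = 1, and the invariant factors of ∂_1 are all 1, so H_0 ≅ Z.
  H_1: rank ker ∂_1 − rank ∂_2 = (5 − 4) − 0 = 1, and there is no ∂_2, so H_1 ≅ Z.

As a check, the Euler characteristic is 5 − 5 = 0, which agrees with 1 − 1 = 0.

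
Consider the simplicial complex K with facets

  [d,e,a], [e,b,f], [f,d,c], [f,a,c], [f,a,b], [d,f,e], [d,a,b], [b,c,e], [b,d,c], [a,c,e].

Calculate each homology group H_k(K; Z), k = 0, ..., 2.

Fix the vertex order a < b < c < d < e < f and write every simplex with vertices in increasing order. Then dim K = 2 and the simplices of K are:

  0-simplices (6): a, b, c, d, e, f
  1-simplices (15): ab, ac, ad, ae, af, bc, bd, be, bf, cd, ce, cf, de, df, ef
  2-simplices (10): abd, abf, ace, acf, ade, bcd, bce, bef, cdf, def

so the chain groups are C_0 ≅ Z^6, C_1 ≅ Z^15, C_2 ≅ Z^10.

Boundary ∂_1: C_1 → C_0 sends each edge [p,q] (with p < q) to q − p.
The 6×15 boundary matrix has rank 5 and Smith normal form diag(1,1,1,1,1).

∂_2: C_2 → C_1 sends each 2-simplex [p,q,r] to [q,r] − [p,r] + [p,q]. For instance
  ∂def = ef − df + de,
  ∂acf = cf − af + ac.
This gives a 15×10 integer matrix of rank 10; reducing to Smith normal form yields diagonal entries (1,1,1,1,1,1,1,1,1,2).

From H_k ≅ ker(∂_k) / im(∂_{k+1}) we obtain:

  H_0: rank C_0 − rank ∂_1 = 6 − 5 = 1, and the invariant factors of ∂_1 are all 1, so H_0 = Z.
  H_1: rank ker ∂_1 − rank ∂_2 = (15 − 5) − 10 = 0, and ∂_2 has invariant factor 2 > 1, so H_1 = Z/2Z.
  H_2: rank ker ∂_2 − rank ∂_3 = (10 − 10) − 0 = 0, and there is no ∂_3, so H_2 = 0.

As a check, the Euler characteristic is 6 − 15 + 10 = 1, which agrees with 1 − 0 + 0 = 1.

H_0 = Z,  H_1 = Z/2Z,  H_2 = 0.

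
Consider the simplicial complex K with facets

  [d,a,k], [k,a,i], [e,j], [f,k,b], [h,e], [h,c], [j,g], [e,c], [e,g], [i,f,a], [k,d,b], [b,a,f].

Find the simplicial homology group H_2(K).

We work with the vertex ordering a < b < c < d < e < f < g < h < i < j < k. The simplices of K, each written with vertices in increasing order, are:

  0-simplices (11): a, b, c, d, e, f, g, h, i, j, k
  1-simplices (18): ab, ad, af, ai, ak, bd, bf, bk, ce, ch, dk, eg, eh, ej, fi, fk, gj, ik
  2-simplices (6): abf, adk, afi, aik, bdk, bfk

giving chain groups C_0 ≅ Z^11, C_1 ≅ Z^18, C_2 ≅ Z^6.

∂_1: C_1 → C_0 maps an edge to its endpoints' difference, ∂[p,q] = q − p.
The resulting 11×18 matrix has rank 9, and its Smith normal form has invariant factors (1,1,1,1,1,1,1,1,1).

Boundary ∂_2: C_2 → C_1 sends each 2-simplex [p,q,r] to [q,r] − [p,r] + [p,q]. For instance
  ∂bfk = fk − bk + bf,
  ∂adk = dk − ak + ad.
This gives a 18×6 integer matrix of rank 6; reducing to Smith normal form yields diagonal entries (1,1,1,1,1,1).

Computing H_k = (kernel of ∂_k) / (image of ∂_{k+1}):

  H_2: rank ker ∂_2 − rank ∂_3 = (6 − 6) − 0 = 0, and there is no ∂_3, so H_2 ≅ 0.

H_2 ≅ 0.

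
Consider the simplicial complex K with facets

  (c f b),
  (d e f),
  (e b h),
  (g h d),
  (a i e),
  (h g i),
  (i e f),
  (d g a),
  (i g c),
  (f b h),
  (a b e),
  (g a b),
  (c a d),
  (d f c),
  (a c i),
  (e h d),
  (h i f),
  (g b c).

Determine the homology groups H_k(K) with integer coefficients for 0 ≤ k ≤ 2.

H_0 = Z,  H_1 = Z ⊕ Z/2,  H_2 = 0.

Take the total order a < b < c < d < e < f < g < h < i on the vertex set. Then K (dimension 2) consists of the simplices:

  0-simplices (9): a, b, c, d, e, f, g, h, i
  1-simplices (27): ab, ac, ad, ae, ag, ai, bc, be, bf, bg, bh, cd, cf, cg, ci, de, df, dg, dh, ef, eh, ei, fh, fi, gh, gi, hi
  2-simplices (18): abe, abg, acd, aci, adg, aei, bcf, bcg, beh, bfh, cdf, cgi, def, deh, dgh, efi, fhi, ghi

Hence C_0 ≅ Z^9, C_1 ≅ Z^27, C_2 ≅ Z^18.

∂_1: C_1 → C_0 sends each edge [p,q] (with p < q) to q − p.
As a 9×27 matrix over Z this has rank 8, with invariant factors (1,1,1,1,1,1,1,1).

∂_2: C_2 → C_1 acts by ∂[p,q,r] = [q,r] − [p,r] + [p,q]. For instance
  ∂aci = ci − ai + ac,
  ∂abg = bg − ag + ab.
The 27×18 boundary matrix has rank 18 and Smith normal form diag(1,1,1,1,1,1,1,1,1,1,1,1,1,1,1,1,1,2).

Now H_k = ker ∂_k / im ∂_{k+1}, so:

  H_0: rank C_0 − rank ∂_1 = 9 − 8 = 1, and the invariant factors of ∂_1 are all 1, so H_0 ≅ Z.
  H_1: rank ker ∂_1 − rank ∂_2 = (27 − 8) − 18 = 1, and ∂_2 has invariant factor 2 > 1, so H_1 ≅ Z ⊕ Z/2.
  H_2: rank ker ∂_2 − rank ∂_3 = (18 − 18) − 0 = 0, and there is no ∂_3, so H_2 ≅ 0.

As a check, the Euler characteristic is 9 − 27 + 18 = 0, which agrees with 1 − 1 + 0 = 0.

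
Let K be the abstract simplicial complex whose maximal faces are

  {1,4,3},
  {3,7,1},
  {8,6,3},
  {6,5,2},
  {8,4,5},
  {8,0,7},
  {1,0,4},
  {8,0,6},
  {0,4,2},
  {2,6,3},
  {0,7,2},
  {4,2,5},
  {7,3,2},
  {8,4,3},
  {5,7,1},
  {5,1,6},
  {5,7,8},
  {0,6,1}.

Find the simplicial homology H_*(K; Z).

Order the vertices as 0 < 1 < 2 < 3 < 4 < 5 < 6 < 7 < 8. Listing each simplex with vertices in this order, K has dimension 2 with simplices:

  0-simplices (9): [0], [1], [2], [3], [4], [5], [6], [7], [8]
  1-simplices (27): (27 of them)
  2-simplices (18): [0,1,4], [0,1,6], [0,2,4], [0,2,7], [0,6,8], [0,7,8], [1,3,4], [1,3,7], [1,5,6], [1,5,7], [2,3,6], [2,3,7], [2,4,5], [2,5,6], [3,4,8], [3,6,8], [4,5,8], [5,7,8]

Hence C_0 ≅ Z^9, C_1 ≅ Z^27, C_2 ≅ Z^18.

The boundary map ∂_1: C_1 → C_0 is given by ∂[p,q] = [q] − [p].
The resulting 9×27 matrix has rank 8, and its Smith normal form has invariant factors (1,1,1,1,1,1,1,1).

∂_2: C_2 → C_1 acts by ∂[p,q,r] = [q,r] − [p,r] + [p,q]. For instance
  ∂[2,5,6] = [5,6] − [2,6] + [2,5],
  ∂[0,6,8] = [6,8] − [0,8] + [0,6].
The 27×18 boundary matrix has rank 17 and Smith normal form diag(1,1,1,1,1,1,1,1,1,1,1,1,1,1,1,1,1).

Reading off H_k = ker ∂_k / im ∂_{k+1}:

  H_0: rank C_0 − rank ∂_1 = 9 − 8 = 1, and the invariant factors of ∂_1 are all 1, so H_0 = Z.
  H_1: rank ker ∂_1 − rank ∂_2 = (27 − 8) − 17 = 2, and the invariant factors of ∂_2 are all 1, so H_1 = Z^2.
  H_2: rank ker ∂_2 − rank ∂_3 = (18 − 17) − 0 = 1, and there is no ∂_3, so H_2 = Z.

(K is a triangulation of the torus T^2.)

H_0 = Z,  H_1 = Z^2,  H_2 = Z.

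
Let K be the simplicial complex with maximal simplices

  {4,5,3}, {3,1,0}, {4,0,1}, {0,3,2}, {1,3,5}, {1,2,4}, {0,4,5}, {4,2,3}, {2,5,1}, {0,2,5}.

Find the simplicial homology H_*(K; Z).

Order the vertices as 0 < 1 < 2 < 3 < 4 < 5. Listing each simplex with vertices in this order, K has dimension 2 with simplices:

  0-simplices (6): [0], [1], [2], [3], [4], [5]
  1-simplices (15): [0,1], [0,2], [0,3], [0,4], [0,5], [1,2], [1,3], [1,4], [1,5], [2,3], [2,4], [2,5], [3,4], [3,5], [4,5]
  2-simplices (10): [0,1,3], [0,1,4], [0,2,3], [0,2,5], [0,4,5], [1,2,4], [1,2,5], [1,3,5], [2,3,4], [3,4,5]

Hence C_0 ≅ Z^6, C_1 ≅ Z^15, C_2 ≅ Z^10.

∂_1: C_1 → C_0 sends each edge [p,q] (with p < q) to q − p. For instance
  ∂[1,2] = [2] − [1].
This gives a 6×15 integer matrix of rank 5; reducing to Smith normal form yields diagonal entries (1,1,1,1,1).

The boundary map ∂_2: C_2 → C_1 acts by ∂[p,q,r] = [q,r] − [p,r] + [p,q]. For instance
  ∂[0,2,5] = [2,5] − [0,5] + [0,2],
  ∂[1,2,4] = [2,4] − [1,4] + [1,2].
As a 15×10 matrix over Z this has rank 10, with invariant factors (1,1,1,1,1,1,1,1,1,2).

Now H_k = ker ∂_k / im ∂_{k+1}, so:

  H_0: rank C_0 − rank ∂_1 = 6 − 5 = 1, and the invariant factors of ∂_1 are all 1, so H_0 ≅ Z.
  H_1: rank ker ∂_1 − rank ∂_2 = (15 − 5) − 10 = 0, and ∂_2 has invariant factor 2 > 1, so H_1 ≅ Z/2Z.
  H_2: rank ker ∂_2 − rank ∂_3 = (10 − 10) − 0 = 0, and there is no ∂_3, so H_2 ≅ 0.

H_0 ≅ Z,  H_1 ≅ Z/2Z,  H_2 = 0.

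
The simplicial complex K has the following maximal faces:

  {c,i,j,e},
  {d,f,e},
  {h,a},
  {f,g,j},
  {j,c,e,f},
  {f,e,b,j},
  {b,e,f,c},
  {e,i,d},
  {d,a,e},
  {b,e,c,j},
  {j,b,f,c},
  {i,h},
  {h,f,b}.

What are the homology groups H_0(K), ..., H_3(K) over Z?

H_0 = Z,  H_1 = Z^2,  H_2 = 0,  H_3 = Z.

Take the total order a < b < c < d < e < f < g < h < i < j on the vertex set. Then K (dimension 3) consists of the simplices:

  0-simplices (10): a, b, c, d, e, f, g, h, i, j
  1-simplices (24): ad, ae, ah, bc, be, bf, bh, bj, ce, cf, ci, cj, de, df, di, ef, ei, ej, fg, fh, fj, gj, hi, ij
  2-simplices (18): ade, bce, bcf, bcj, bef, bej, bfh, bfj, cef, cei, cej, cfj, cij, def, dei, efj, eij, fgj
  3-simplices (6): bcef, bcej, bcfj, befj, cefj, ceij

Hence C_0 ≅ Z^10, C_1 ≅ Z^24, C_2 ≅ Z^18, C_3 ≅ Z^6.

∂_1: C_1 → C_0 maps an edge to its endpoints' difference, ∂[p,q] = q − p.
The 10×24 boundary matrix has rank 9 and Smith normal form diag(1,1,1,1,1,1,1,1,1).

Boundary ∂_2: C_2 → C_1 maps a triangle to the signed sum of its edges. For instance
  ∂fgj = gj − fj + fg,
  ∂cei = ei − ci + ce.
As a 24×18 matrix over Z this has rank 13, with invariant factors (1,1,1,1,1,1,1,1,1,1,1,1,1).

Boundary ∂_3: C_3 → C_2 sends each 3-simplex σ to the alternating sum Σ_i (−1)^i (σ with its i-th vertex removed). For instance
  ∂ceij = eij − cij + cej − cei,
  ∂cefj = efj − cfj + cej − cef.
The 18×6 boundary matrix has rank 5 and Smith normal form diag(1,1,1,1,1).

Reading off H_k = ker ∂_k / im ∂_{k+1}:

  H_0: rank C_0 − rank ∂_1 = 10 − 9 = 1, and the invariant factors of ∂_1 are all 1, so H_0 ≅ Z.
  H_1: rank ker ∂_1 − rank ∂_2 = (24 − 9) − 13 = 2, and the invariant factors of ∂_2 are all 1, so H_1 ≅ Z^2.
  H_2: rank ker ∂_2 − rank ∂_3 = (18 − 13) − 5 = 0, and the invariant factors of ∂_3 are all 1, so H_2 ≅ 0.
  H_3: rank ker ∂_3 − rank ∂_4 = (6 − 5) − 0 = 1, and there is no ∂_4, so H_3 ≅ Z.

As a check, the Euler characteristic is 10 − 24 + 18 − 6 = -2, which agrees with 1 − 2 + 0 − 1 = -2.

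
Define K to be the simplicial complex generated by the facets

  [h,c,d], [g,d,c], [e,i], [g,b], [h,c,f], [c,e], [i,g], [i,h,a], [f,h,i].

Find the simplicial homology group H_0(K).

H_0 = Z.

We work with the vertex ordering a < b < c < d < e < f < g < h < i. The simplices of K, each written with vertices in increasing order, are:

  0-simplices (9): a, b, c, d, e, f, g, h, i
  1-simplices (15): ah, ai, bg, cd, ce, cf, cg, ch, dg, dh, ei, fh, fi, gi, hi
  2-simplices (5): ahi, cdg, cdh, cfh, fhi

giving chain groups C_0 ≅ Z^9, C_1 ≅ Z^15, C_2 ≅ Z^5.

The boundary map ∂_1: C_1 → C_0 maps an edge to its endpoints' difference, ∂[p,q] = q − p.
The resulting 9×15 matrix has rank 8, and its Smith normal form has invariant factors (1,1,1,1,1,1,1,1).

∂_2: C_2 → C_1 maps a triangle to the signed sum of its edges. For instance
  ∂fhi = hi − fi + fh,
  ∂cfh = fh − ch + cf.
The resulting 15×5 matrix has rank 5, and its Smith normal form has invariant factors (1,1,1,1,1).

Computing H_k = (kernel of ∂_k) / (image of ∂_{k+1}):

  H_0: rank C_0 − rank ∂_1 = 9 − 8 = 1, and the invariant factors of ∂_1 are all 1, so H_0 ≅ Z.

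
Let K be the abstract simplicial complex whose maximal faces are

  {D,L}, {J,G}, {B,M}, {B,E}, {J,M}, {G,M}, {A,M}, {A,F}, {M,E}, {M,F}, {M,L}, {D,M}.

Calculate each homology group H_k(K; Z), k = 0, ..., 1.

Order the vertices as A < B < D < E < F < G < J < L < M. Listing each simplex with vertices in this order, K has dimension 1 with simplices:

  0-simplices (9): A, B, D, E, F, G, J, L, M
  1-simplices (12): AF, AM, BE, BM, DL, DM, EM, FM, GJ, GM, JM, LM

Hence C_0 ≅ Z^9, C_1 ≅ Z^12.

The boundary map ∂_1: C_1 → C_0 maps an edge to its endpoints' difference, ∂[p,q] = q − p.
The resulting 9×12 matrix has rank 8, and its Smith normal form has invariant factors (1,1,1,1,1,1,1,1).

Now H_k = ker ∂_k / im ∂_{k+1}, so:

  H_0: rank C_0 − rank ∂_1 = 9 − 8 = 1, and the invariant factors of ∂_1 are all 1, so H_0 ≅ Z.
  H_1: rank ker ∂_1 − rank ∂_2 = (12 − 8) − 0 = 4, and there is no ∂_2, so H_1 ≅ Z^4.

H_0 = Z,  H_1 = Z^4.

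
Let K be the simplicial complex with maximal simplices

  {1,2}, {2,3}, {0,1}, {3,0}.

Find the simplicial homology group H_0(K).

We work with the vertex ordering 0 < 1 < 2 < 3. The simplices of K, each written with vertices in increasing order, are:

  0-simplices (4): [0], [1], [2], [3]
  1-simplices (4): [0,1], [0,3], [1,2], [2,3]

Hence C_0 ≅ Z^4, C_1 ≅ Z^4.

Boundary ∂_1: C_1 → C_0 is given by ∂[p,q] = [q] − [p]. For instance
  ∂[1,2] = [2] − [1].
The 4×4 boundary matrix has rank 3 and Smith normal form diag(1,1,1).

Reading off H_k = ker ∂_k / im ∂_{k+1}:

  H_0: rank C_0 − rank ∂_1 = 4 − 3 = 1, and the invariant factors of ∂_1 are all 1, so H_0 ≅ Z.

(K is a triangulation of the circle S^1.)

H_0 = Z.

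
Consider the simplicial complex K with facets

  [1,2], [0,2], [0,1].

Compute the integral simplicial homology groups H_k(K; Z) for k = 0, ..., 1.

K has 3 vertices, 3 edges.
rank ∂_0 = 0, rank ∂_1 = 2 ⇒ b_0 = 3 − 0 − 2 = 1; all invariant factors of ∂_1 are 1 so no torsion. So H_0 ≅ Z.
rank ∂_1 = 2, rank ∂_2 = 0 ⇒ b_1 = 3 − 2 − 0 = 1. So H_1 ≅ Z.

H_0 = Z,  H_1 = Z.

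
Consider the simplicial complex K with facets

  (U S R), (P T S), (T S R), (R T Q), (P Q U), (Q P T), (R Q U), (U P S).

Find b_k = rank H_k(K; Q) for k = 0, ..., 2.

Fix the vertex order P < Q < R < S < T < U and write every simplex with vertices in increasing order. Then dim K = 2 and the simplices of K are:

  0-simplices (6): P, Q, R, S, T, U
  1-simplices (12): PQ, PS, PT, PU, QR, QT, QU, RS, RT, RU, ST, SU
  2-simplices (8): PQT, PQU, PST, PSU, QRT, QRU, RST, RSU

Hence C_0 ≅ Z^6, C_1 ≅ Z^12, C_2 ≅ Z^8.

∂_1: C_1 → C_0 is given by ∂[p,q] = [q] − [p].
As a 6×12 matrix over Z this has rank 5, with invariant factors (1,1,1,1,1).

The boundary map ∂_2: C_2 → C_1 maps a triangle to the signed sum of its edges. For instance
  ∂QRT = RT − QT + QR,
  ∂RST = ST − RT + RS.
The 12×8 boundary matrix has rank 7 and Smith normal form diag(1,1,1,1,1,1,1).

From H_k ≅ ker(∂_k) / im(∂_{k+1}) we obtain:

  H_0: rank C_0 − rank ∂_1 = 6 − 5 = 1, and the invariant factors of ∂_1 are all 1, so H_0 = Z.
  H_1: rank ker ∂_1 − rank ∂_2 = (12 − 5) − 7 = 0, and the invariant factors of ∂_2 are all 1, so H_1 = 0.
  H_2: rank ker ∂_2 − rank ∂_3 = (8 − 7) − 0 = 1, and there is no ∂_3, so H_2 = Z.

As a check, the Euler characteristic is 6 − 12 + 8 = 2, which agrees with 1 − 0 + 1 = 2.
(K is a triangulation of the 2-sphere S^2.)

Hence the Betti numbers are b_0 = 1, b_1 = 0, b_2 = 1.

b_0 = 1, b_1 = 0, b_2 = 1.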